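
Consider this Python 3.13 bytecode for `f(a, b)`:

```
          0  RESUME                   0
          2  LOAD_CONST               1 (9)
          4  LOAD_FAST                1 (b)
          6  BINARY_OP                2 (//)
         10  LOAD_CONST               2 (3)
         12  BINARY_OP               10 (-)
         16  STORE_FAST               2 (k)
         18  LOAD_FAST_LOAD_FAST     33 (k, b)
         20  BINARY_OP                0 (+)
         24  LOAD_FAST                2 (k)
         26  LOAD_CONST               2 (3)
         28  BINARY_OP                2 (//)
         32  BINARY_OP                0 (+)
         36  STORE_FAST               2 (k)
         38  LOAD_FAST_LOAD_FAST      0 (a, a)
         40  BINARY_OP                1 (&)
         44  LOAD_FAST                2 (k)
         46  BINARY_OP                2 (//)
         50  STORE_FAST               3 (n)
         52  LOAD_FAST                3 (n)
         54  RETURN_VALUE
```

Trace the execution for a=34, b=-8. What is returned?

LOAD_CONST → push 9. Stack: [9]
LOAD_FAST b → push -8. Stack: [9, -8]
BINARY_OP // → 9 // -8 = -2. Stack: [-2]
LOAD_CONST → push 3. Stack: [-2, 3]
BINARY_OP - → -2 - 3 = -5. Stack: [-5]
STORE_FAST k → k=-5. Stack: []
LOAD_FAST_LOAD_FAST k,b → push -5,-8. Stack: [-5, -8]
BINARY_OP + → -5 + -8 = -13. Stack: [-13]
LOAD_FAST k → push -5. Stack: [-13, -5]
LOAD_CONST → push 3. Stack: [-13, -5, 3]
BINARY_OP // → -5 // 3 = -2. Stack: [-13, -2]
BINARY_OP + → -13 + -2 = -15. Stack: [-15]
STORE_FAST k → k=-15. Stack: []
LOAD_FAST_LOAD_FAST a,a → push 34,34. Stack: [34, 34]
BINARY_OP & → 34 & 34 = 34. Stack: [34]
LOAD_FAST k → push -15. Stack: [34, -15]
BINARY_OP // → 34 // -15 = -3. Stack: [-3]
STORE_FAST n → n=-3. Stack: []
LOAD_FAST n → push -3. Stack: [-3]
RETURN_VALUE → return -3.

-3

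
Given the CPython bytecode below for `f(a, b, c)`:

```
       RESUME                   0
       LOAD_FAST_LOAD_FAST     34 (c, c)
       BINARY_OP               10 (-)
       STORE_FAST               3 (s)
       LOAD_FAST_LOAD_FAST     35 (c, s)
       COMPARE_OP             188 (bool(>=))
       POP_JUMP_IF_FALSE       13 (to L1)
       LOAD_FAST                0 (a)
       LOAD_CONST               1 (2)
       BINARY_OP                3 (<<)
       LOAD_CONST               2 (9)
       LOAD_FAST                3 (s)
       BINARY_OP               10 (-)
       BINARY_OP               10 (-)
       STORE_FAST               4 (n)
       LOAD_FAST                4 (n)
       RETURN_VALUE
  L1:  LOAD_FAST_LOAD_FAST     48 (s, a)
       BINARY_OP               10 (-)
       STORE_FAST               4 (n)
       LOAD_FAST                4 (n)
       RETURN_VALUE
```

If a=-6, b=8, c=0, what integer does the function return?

-33

LOAD_FAST_LOAD_FAST c,c → push 0,0. Stack: [0, 0]
BINARY_OP - → 0 - 0 = 0. Stack: [0]
STORE_FAST s → s=0. Stack: []
LOAD_FAST_LOAD_FAST c,s → push 0,0. Stack: [0, 0]
COMPARE_OP bool(>=) → 0 vs 0 = True. Stack: [True]
POP_JUMP_IF_FALSE → pop True; no jump. Stack: []
LOAD_FAST a → push -6. Stack: [-6]
LOAD_CONST → push 2. Stack: [-6, 2]
BINARY_OP << → -6 << 2 = -24. Stack: [-24]
LOAD_CONST → push 9. Stack: [-24, 9]
LOAD_FAST s → push 0. Stack: [-24, 9, 0]
BINARY_OP - → 9 - 0 = 9. Stack: [-24, 9]
BINARY_OP - → -24 - 9 = -33. Stack: [-33]
STORE_FAST n → n=-33. Stack: []
LOAD_FAST n → push -33. Stack: [-33]
RETURN_VALUE → return -33.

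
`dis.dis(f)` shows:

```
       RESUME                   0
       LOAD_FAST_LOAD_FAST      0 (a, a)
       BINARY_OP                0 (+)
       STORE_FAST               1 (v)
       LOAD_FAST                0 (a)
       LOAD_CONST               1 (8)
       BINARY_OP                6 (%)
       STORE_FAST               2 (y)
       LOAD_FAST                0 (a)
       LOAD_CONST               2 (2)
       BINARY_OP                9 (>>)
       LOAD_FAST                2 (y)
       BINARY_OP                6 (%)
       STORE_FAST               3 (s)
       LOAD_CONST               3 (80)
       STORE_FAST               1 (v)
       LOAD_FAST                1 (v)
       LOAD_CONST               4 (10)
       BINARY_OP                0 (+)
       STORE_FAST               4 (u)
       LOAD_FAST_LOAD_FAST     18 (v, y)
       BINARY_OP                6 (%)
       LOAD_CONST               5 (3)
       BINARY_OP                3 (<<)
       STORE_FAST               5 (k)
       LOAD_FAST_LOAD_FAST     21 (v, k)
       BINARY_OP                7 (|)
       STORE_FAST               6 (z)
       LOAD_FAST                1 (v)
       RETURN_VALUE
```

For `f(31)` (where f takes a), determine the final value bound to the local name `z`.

88

LOAD_FAST_LOAD_FAST a,a → push 31,31. Stack: [31, 31]
BINARY_OP + → 31 + 31 = 62. Stack: [62]
STORE_FAST v → v=62. Stack: []
LOAD_FAST a → push 31. Stack: [31]
LOAD_CONST → push 8. Stack: [31, 8]
BINARY_OP % → 31 % 8 = 7. Stack: [7]
STORE_FAST y → y=7. Stack: []
LOAD_FAST a → push 31. Stack: [31]
LOAD_CONST → push 2. Stack: [31, 2]
BINARY_OP >> → 31 >> 2 = 7. Stack: [7]
LOAD_FAST y → push 7. Stack: [7, 7]
BINARY_OP % → 7 % 7 = 0. Stack: [0]
STORE_FAST s → s=0. Stack: []
LOAD_CONST → push 80. Stack: [80]
STORE_FAST v → v=80. Stack: []
LOAD_FAST v → push 80. Stack: [80]
LOAD_CONST → push 10. Stack: [80, 10]
BINARY_OP + → 80 + 10 = 90. Stack: [90]
STORE_FAST u → u=90. Stack: []
LOAD_FAST_LOAD_FAST v,y → push 80,7. Stack: [80, 7]
BINARY_OP % → 80 % 7 = 3. Stack: [3]
LOAD_CONST → push 3. Stack: [3, 3]
BINARY_OP << → 3 << 3 = 24. Stack: [24]
STORE_FAST k → k=24. Stack: []
LOAD_FAST_LOAD_FAST v,k → push 80,24. Stack: [80, 24]
BINARY_OP | → 80 | 24 = 88. Stack: [88]
STORE_FAST z → z=88. Stack: []
LOAD_FAST v → push 80. Stack: [80]
RETURN_VALUE → return 80.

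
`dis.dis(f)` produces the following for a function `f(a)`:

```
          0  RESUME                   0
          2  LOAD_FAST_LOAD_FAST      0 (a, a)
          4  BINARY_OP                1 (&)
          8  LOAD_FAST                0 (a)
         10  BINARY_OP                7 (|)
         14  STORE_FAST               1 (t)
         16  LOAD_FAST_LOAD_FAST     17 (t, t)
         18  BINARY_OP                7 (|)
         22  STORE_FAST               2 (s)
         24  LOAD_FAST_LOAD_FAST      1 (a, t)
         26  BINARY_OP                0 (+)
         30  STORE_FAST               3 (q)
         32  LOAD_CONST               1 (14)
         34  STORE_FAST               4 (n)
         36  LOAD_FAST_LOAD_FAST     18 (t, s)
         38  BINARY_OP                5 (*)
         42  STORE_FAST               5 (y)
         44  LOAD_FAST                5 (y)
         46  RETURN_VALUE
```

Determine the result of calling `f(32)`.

LOAD_FAST_LOAD_FAST a,a → push 32,32. Stack: [32, 32]
BINARY_OP & → 32 & 32 = 32. Stack: [32]
LOAD_FAST a → push 32. Stack: [32, 32]
BINARY_OP | → 32 | 32 = 32. Stack: [32]
STORE_FAST t → t=32. Stack: []
LOAD_FAST_LOAD_FAST t,t → push 32,32. Stack: [32, 32]
BINARY_OP | → 32 | 32 = 32. Stack: [32]
STORE_FAST s → s=32. Stack: []
LOAD_FAST_LOAD_FAST a,t → push 32,32. Stack: [32, 32]
BINARY_OP + → 32 + 32 = 64. Stack: [64]
STORE_FAST q → q=64. Stack: []
LOAD_CONST → push 14. Stack: [14]
STORE_FAST n → n=14. Stack: []
LOAD_FAST_LOAD_FAST t,s → push 32,32. Stack: [32, 32]
BINARY_OP * → 32 * 32 = 1024. Stack: [1024]
STORE_FAST y → y=1024. Stack: []
LOAD_FAST y → push 1024. Stack: [1024]
RETURN_VALUE → return 1024.

1024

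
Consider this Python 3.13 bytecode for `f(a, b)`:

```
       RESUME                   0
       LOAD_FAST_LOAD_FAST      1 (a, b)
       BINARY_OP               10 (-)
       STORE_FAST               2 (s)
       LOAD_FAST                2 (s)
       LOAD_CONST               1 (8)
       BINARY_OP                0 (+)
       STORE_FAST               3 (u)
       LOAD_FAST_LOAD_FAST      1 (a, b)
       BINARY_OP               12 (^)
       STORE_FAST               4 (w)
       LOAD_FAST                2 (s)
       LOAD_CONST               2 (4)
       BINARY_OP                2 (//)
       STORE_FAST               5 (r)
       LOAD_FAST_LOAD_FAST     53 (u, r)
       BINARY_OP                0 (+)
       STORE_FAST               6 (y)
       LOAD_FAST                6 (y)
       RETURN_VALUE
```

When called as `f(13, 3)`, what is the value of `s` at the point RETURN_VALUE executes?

LOAD_FAST_LOAD_FAST a,b → push 13,3. Stack: [13, 3]
BINARY_OP - → 13 - 3 = 10. Stack: [10]
STORE_FAST s → s=10. Stack: []
LOAD_FAST s → push 10. Stack: [10]
LOAD_CONST → push 8. Stack: [10, 8]
BINARY_OP + → 10 + 8 = 18. Stack: [18]
STORE_FAST u → u=18. Stack: []
LOAD_FAST_LOAD_FAST a,b → push 13,3. Stack: [13, 3]
BINARY_OP ^ → 13 ^ 3 = 14. Stack: [14]
STORE_FAST w → w=14. Stack: []
LOAD_FAST s → push 10. Stack: [10]
LOAD_CONST → push 4. Stack: [10, 4]
BINARY_OP // → 10 // 4 = 2. Stack: [2]
STORE_FAST r → r=2. Stack: []
LOAD_FAST_LOAD_FAST u,r → push 18,2. Stack: [18, 2]
BINARY_OP + → 18 + 2 = 20. Stack: [20]
STORE_FAST y → y=20. Stack: []
LOAD_FAST y → push 20. Stack: [20]
RETURN_VALUE → return 20.

10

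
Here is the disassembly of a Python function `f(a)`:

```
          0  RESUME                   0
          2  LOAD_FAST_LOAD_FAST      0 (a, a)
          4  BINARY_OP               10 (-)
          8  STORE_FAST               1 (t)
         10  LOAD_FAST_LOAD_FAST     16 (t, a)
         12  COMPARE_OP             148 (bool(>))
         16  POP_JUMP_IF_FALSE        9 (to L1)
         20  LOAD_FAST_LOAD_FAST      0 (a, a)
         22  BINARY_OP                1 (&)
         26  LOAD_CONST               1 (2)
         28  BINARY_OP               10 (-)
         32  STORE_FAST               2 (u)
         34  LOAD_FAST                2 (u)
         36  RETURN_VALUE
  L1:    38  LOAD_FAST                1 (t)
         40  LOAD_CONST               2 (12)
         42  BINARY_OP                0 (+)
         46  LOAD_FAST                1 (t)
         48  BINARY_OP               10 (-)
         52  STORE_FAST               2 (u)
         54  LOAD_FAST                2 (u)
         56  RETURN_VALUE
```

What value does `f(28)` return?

12

LOAD_FAST_LOAD_FAST a,a → push 28,28. Stack: [28, 28]
BINARY_OP - → 28 - 28 = 0. Stack: [0]
STORE_FAST t → t=0. Stack: []
LOAD_FAST_LOAD_FAST t,a → push 0,28. Stack: [0, 28]
COMPARE_OP bool(>) → 0 vs 28 = False. Stack: [False]
POP_JUMP_IF_FALSE → pop False; jump. Stack: []
LOAD_FAST t → push 0. Stack: [0]
LOAD_CONST → push 12. Stack: [0, 12]
BINARY_OP + → 0 + 12 = 12. Stack: [12]
LOAD_FAST t → push 0. Stack: [12, 0]
BINARY_OP - → 12 - 0 = 12. Stack: [12]
STORE_FAST u → u=12. Stack: []
LOAD_FAST u → push 12. Stack: [12]
RETURN_VALUE → return 12.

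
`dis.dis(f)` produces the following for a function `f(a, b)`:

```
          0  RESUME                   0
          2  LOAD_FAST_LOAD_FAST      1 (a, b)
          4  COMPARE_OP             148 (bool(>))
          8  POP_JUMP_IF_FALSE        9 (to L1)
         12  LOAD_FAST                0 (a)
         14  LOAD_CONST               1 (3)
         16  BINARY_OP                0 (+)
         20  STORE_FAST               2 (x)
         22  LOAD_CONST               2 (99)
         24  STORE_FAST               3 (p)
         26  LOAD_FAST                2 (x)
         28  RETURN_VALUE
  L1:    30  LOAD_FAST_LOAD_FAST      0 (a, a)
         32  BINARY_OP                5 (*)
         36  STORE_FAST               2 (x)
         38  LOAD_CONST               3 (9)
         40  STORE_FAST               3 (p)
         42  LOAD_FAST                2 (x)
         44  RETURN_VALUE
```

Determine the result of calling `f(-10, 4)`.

LOAD_FAST_LOAD_FAST a,b → push -10,4. Stack: [-10, 4]
COMPARE_OP bool(>) → -10 vs 4 = False. Stack: [False]
POP_JUMP_IF_FALSE → pop False; jump. Stack: []
LOAD_FAST_LOAD_FAST a,a → push -10,-10. Stack: [-10, -10]
BINARY_OP * → -10 * -10 = 100. Stack: [100]
STORE_FAST x → x=100. Stack: []
LOAD_CONST → push 9. Stack: [9]
STORE_FAST p → p=9. Stack: []
LOAD_FAST x → push 100. Stack: [100]
RETURN_VALUE → return 100.

100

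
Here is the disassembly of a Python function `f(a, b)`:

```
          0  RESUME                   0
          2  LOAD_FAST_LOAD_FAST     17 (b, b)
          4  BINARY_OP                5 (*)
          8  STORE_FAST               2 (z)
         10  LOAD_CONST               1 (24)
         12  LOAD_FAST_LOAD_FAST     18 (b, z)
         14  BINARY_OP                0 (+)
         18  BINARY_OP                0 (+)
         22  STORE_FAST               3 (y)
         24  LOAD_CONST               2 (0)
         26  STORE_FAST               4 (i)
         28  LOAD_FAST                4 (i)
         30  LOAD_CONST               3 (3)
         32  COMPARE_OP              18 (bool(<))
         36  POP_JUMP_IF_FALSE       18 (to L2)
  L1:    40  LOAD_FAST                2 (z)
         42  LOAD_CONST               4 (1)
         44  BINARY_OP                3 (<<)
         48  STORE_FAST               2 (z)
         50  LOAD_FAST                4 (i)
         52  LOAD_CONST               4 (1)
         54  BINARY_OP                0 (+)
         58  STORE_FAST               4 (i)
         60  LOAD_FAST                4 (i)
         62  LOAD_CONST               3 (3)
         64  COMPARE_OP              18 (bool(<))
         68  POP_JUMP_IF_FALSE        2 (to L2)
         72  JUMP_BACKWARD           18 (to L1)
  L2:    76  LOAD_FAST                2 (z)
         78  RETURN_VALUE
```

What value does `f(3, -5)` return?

200

LOAD_FAST_LOAD_FAST b,b → push -5,-5. Stack: [-5, -5]
BINARY_OP * → -5 * -5 = 25. Stack: [25]
STORE_FAST z → z=25. Stack: []
LOAD_CONST → push 24. Stack: [24]
LOAD_FAST_LOAD_FAST b,z → push -5,25. Stack: [24, -5, 25]
BINARY_OP + → -5 + 25 = 20. Stack: [24, 20]
BINARY_OP + → 24 + 20 = 44. Stack: [44]
STORE_FAST y → y=44. Stack: []
LOAD_CONST → push 0. Stack: [0]
STORE_FAST i → i=0. Stack: []
LOAD_FAST i → push 0. Stack: [0]
LOAD_CONST → push 3. Stack: [0, 3]
COMPARE_OP bool(<) → 0 vs 3 = True. Stack: [True]
POP_JUMP_IF_FALSE → pop True; no jump. Stack: []
LOAD_FAST z → push 25. Stack: [25]
LOAD_CONST → push 1. Stack: [25, 1]
BINARY_OP << → 25 << 1 = 50. Stack: [50]
STORE_FAST z → z=50. Stack: []
LOAD_FAST i → push 0. Stack: [0]
LOAD_CONST → push 1. Stack: [0, 1]
BINARY_OP + → 0 + 1 = 1. Stack: [1]
STORE_FAST i → i=1. Stack: []
LOAD_FAST i → push 1. Stack: [1]
LOAD_CONST → push 3. Stack: [1, 3]
COMPARE_OP bool(<) → 1 vs 3 = True. Stack: [True]
POP_JUMP_IF_FALSE → pop True; no jump. Stack: []
LOAD_FAST z → push 50. Stack: [50]
LOAD_CONST → push 1. Stack: [50, 1]
BINARY_OP << → 50 << 1 = 100. Stack: [100]
STORE_FAST z → z=100. Stack: []
LOAD_FAST i → push 1. Stack: [1]
LOAD_CONST → push 1. Stack: [1, 1]
BINARY_OP + → 1 + 1 = 2. Stack: [2]
STORE_FAST i → i=2. Stack: []
LOAD_FAST i → push 2. Stack: [2]
LOAD_CONST → push 3. Stack: [2, 3]
COMPARE_OP bool(<) → 2 vs 3 = True. Stack: [True]
POP_JUMP_IF_FALSE → pop True; no jump. Stack: []
LOAD_FAST z → push 100. Stack: [100]
LOAD_CONST → push 1. Stack: [100, 1]
BINARY_OP << → 100 << 1 = 200. Stack: [200]
STORE_FAST z → z=200. Stack: []
LOAD_FAST i → push 2. Stack: [2]
LOAD_CONST → push 1. Stack: [2, 1]
BINARY_OP + → 2 + 1 = 3. Stack: [3]
STORE_FAST i → i=3. Stack: []
LOAD_FAST i → push 3. Stack: [3]
LOAD_CONST → push 3. Stack: [3, 3]
COMPARE_OP bool(<) → 3 vs 3 = False. Stack: [False]
POP_JUMP_IF_FALSE → pop False; jump. Stack: []
LOAD_FAST z → push 200. Stack: [200]
RETURN_VALUE → return 200.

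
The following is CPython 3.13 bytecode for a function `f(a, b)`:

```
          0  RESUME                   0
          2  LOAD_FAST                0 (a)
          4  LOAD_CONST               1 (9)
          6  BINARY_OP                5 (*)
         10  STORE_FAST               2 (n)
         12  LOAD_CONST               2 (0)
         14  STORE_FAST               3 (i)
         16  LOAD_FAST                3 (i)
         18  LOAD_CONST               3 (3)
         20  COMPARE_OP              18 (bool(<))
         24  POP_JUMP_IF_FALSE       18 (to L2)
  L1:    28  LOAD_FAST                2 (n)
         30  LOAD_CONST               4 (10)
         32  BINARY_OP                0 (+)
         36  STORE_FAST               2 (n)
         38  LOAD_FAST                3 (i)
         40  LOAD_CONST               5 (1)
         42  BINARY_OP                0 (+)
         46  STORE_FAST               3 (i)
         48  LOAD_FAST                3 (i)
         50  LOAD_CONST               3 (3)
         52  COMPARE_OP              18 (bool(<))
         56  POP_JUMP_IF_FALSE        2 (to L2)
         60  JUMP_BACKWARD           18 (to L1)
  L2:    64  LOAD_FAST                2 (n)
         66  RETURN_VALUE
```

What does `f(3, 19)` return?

57

LOAD_FAST a → push 3. Stack: [3]
LOAD_CONST → push 9. Stack: [3, 9]
BINARY_OP * → 3 * 9 = 27. Stack: [27]
STORE_FAST n → n=27. Stack: []
LOAD_CONST → push 0. Stack: [0]
STORE_FAST i → i=0. Stack: []
LOAD_FAST i → push 0. Stack: [0]
LOAD_CONST → push 3. Stack: [0, 3]
COMPARE_OP bool(<) → 0 vs 3 = True. Stack: [True]
POP_JUMP_IF_FALSE → pop True; no jump. Stack: []
LOAD_FAST n → push 27. Stack: [27]
LOAD_CONST → push 10. Stack: [27, 10]
BINARY_OP + → 27 + 10 = 37. Stack: [37]
STORE_FAST n → n=37. Stack: []
LOAD_FAST i → push 0. Stack: [0]
LOAD_CONST → push 1. Stack: [0, 1]
BINARY_OP + → 0 + 1 = 1. Stack: [1]
STORE_FAST i → i=1. Stack: []
LOAD_FAST i → push 1. Stack: [1]
LOAD_CONST → push 3. Stack: [1, 3]
COMPARE_OP bool(<) → 1 vs 3 = True. Stack: [True]
POP_JUMP_IF_FALSE → pop True; no jump. Stack: []
LOAD_FAST n → push 37. Stack: [37]
LOAD_CONST → push 10. Stack: [37, 10]
BINARY_OP + → 37 + 10 = 47. Stack: [47]
STORE_FAST n → n=47. Stack: []
LOAD_FAST i → push 1. Stack: [1]
LOAD_CONST → push 1. Stack: [1, 1]
BINARY_OP + → 1 + 1 = 2. Stack: [2]
STORE_FAST i → i=2. Stack: []
LOAD_FAST i → push 2. Stack: [2]
LOAD_CONST → push 3. Stack: [2, 3]
COMPARE_OP bool(<) → 2 vs 3 = True. Stack: [True]
POP_JUMP_IF_FALSE → pop True; no jump. Stack: []
LOAD_FAST n → push 47. Stack: [47]
LOAD_CONST → push 10. Stack: [47, 10]
BINARY_OP + → 47 + 10 = 57. Stack: [57]
STORE_FAST n → n=57. Stack: []
LOAD_FAST i → push 2. Stack: [2]
LOAD_CONST → push 1. Stack: [2, 1]
BINARY_OP + → 2 + 1 = 3. Stack: [3]
STORE_FAST i → i=3. Stack: []
LOAD_FAST i → push 3. Stack: [3]
LOAD_CONST → push 3. Stack: [3, 3]
COMPARE_OP bool(<) → 3 vs 3 = False. Stack: [False]
POP_JUMP_IF_FALSE → pop False; jump. Stack: []
LOAD_FAST n → push 57. Stack: [57]
RETURN_VALUE → return 57.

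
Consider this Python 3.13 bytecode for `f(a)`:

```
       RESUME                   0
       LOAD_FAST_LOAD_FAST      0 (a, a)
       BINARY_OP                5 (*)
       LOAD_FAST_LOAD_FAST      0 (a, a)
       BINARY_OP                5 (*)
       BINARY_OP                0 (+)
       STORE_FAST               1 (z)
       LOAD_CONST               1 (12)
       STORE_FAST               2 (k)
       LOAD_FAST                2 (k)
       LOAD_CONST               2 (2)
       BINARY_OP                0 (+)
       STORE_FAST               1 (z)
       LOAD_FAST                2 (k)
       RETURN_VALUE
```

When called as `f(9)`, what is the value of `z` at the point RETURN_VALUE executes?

LOAD_FAST_LOAD_FAST a,a → push 9,9. Stack: [9, 9]
BINARY_OP * → 9 * 9 = 81. Stack: [81]
LOAD_FAST_LOAD_FAST a,a → push 9,9. Stack: [81, 9, 9]
BINARY_OP * → 9 * 9 = 81. Stack: [81, 81]
BINARY_OP + → 81 + 81 = 162. Stack: [162]
STORE_FAST z → z=162. Stack: []
LOAD_CONST → push 12. Stack: [12]
STORE_FAST k → k=12. Stack: []
LOAD_FAST k → push 12. Stack: [12]
LOAD_CONST → push 2. Stack: [12, 2]
BINARY_OP + → 12 + 2 = 14. Stack: [14]
STORE_FAST z → z=14. Stack: []
LOAD_FAST k → push 12. Stack: [12]
RETURN_VALUE → return 12.

14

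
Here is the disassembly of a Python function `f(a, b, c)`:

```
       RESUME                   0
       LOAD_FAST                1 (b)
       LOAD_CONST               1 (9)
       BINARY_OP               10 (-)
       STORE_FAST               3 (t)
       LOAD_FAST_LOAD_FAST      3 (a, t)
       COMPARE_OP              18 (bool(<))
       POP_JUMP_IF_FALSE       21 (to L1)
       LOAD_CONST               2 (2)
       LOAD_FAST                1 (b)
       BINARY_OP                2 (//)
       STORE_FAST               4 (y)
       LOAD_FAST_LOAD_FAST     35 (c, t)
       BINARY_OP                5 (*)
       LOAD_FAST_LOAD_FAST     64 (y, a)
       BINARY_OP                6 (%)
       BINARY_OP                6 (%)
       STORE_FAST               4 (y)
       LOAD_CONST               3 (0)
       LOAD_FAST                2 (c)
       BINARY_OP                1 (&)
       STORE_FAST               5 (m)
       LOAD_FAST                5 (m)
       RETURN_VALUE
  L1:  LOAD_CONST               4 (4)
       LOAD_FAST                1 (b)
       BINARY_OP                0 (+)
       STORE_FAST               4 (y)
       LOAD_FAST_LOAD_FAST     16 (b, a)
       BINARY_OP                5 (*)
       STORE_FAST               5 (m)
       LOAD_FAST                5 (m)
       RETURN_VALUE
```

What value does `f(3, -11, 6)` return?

LOAD_FAST b → push -11. Stack: [-11]
LOAD_CONST → push 9. Stack: [-11, 9]
BINARY_OP - → -11 - 9 = -20. Stack: [-20]
STORE_FAST t → t=-20. Stack: []
LOAD_FAST_LOAD_FAST a,t → push 3,-20. Stack: [3, -20]
COMPARE_OP bool(<) → 3 vs -20 = False. Stack: [False]
POP_JUMP_IF_FALSE → pop False; jump. Stack: []
LOAD_CONST → push 4. Stack: [4]
LOAD_FAST b → push -11. Stack: [4, -11]
BINARY_OP + → 4 + -11 = -7. Stack: [-7]
STORE_FAST y → y=-7. Stack: []
LOAD_FAST_LOAD_FAST b,a → push -11,3. Stack: [-11, 3]
BINARY_OP * → -11 * 3 = -33. Stack: [-33]
STORE_FAST m → m=-33. Stack: []
LOAD_FAST m → push -33. Stack: [-33]
RETURN_VALUE → return -33.

-33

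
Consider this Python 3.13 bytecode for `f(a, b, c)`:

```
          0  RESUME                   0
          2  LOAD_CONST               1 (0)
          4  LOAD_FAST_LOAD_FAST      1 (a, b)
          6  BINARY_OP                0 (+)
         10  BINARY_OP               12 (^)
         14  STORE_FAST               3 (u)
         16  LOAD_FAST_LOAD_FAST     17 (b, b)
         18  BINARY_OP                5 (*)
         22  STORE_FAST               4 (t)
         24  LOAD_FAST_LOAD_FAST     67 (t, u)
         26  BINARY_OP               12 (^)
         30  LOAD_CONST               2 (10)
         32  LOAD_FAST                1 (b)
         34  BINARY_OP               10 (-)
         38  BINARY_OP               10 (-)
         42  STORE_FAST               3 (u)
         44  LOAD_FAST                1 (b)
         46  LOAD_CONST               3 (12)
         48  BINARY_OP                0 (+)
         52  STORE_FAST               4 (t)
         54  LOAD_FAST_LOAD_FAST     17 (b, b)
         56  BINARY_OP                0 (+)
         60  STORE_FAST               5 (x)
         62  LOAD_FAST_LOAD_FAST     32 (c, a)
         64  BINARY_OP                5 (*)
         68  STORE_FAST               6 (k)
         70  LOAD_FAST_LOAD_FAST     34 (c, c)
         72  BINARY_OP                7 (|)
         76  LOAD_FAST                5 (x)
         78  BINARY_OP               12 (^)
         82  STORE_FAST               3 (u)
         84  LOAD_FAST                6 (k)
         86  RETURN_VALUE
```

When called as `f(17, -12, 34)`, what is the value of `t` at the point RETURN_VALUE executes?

0

LOAD_CONST → push 0. Stack: [0]
LOAD_FAST_LOAD_FAST a,b → push 17,-12. Stack: [0, 17, -12]
BINARY_OP + → 17 + -12 = 5. Stack: [0, 5]
BINARY_OP ^ → 0 ^ 5 = 5. Stack: [5]
STORE_FAST u → u=5. Stack: []
LOAD_FAST_LOAD_FAST b,b → push -12,-12. Stack: [-12, -12]
BINARY_OP * → -12 * -12 = 144. Stack: [144]
STORE_FAST t → t=144. Stack: []
LOAD_FAST_LOAD_FAST t,u → push 144,5. Stack: [144, 5]
BINARY_OP ^ → 144 ^ 5 = 149. Stack: [149]
LOAD_CONST → push 10. Stack: [149, 10]
LOAD_FAST b → push -12. Stack: [149, 10, -12]
BINARY_OP - → 10 - -12 = 22. Stack: [149, 22]
BINARY_OP - → 149 - 22 = 127. Stack: [127]
STORE_FAST u → u=127. Stack: []
LOAD_FAST b → push -12. Stack: [-12]
LOAD_CONST → push 12. Stack: [-12, 12]
BINARY_OP + → -12 + 12 = 0. Stack: [0]
STORE_FAST t → t=0. Stack: []
LOAD_FAST_LOAD_FAST b,b → push -12,-12. Stack: [-12, -12]
BINARY_OP + → -12 + -12 = -24. Stack: [-24]
STORE_FAST x → x=-24. Stack: []
LOAD_FAST_LOAD_FAST c,a → push 34,17. Stack: [34, 17]
BINARY_OP * → 34 * 17 = 578. Stack: [578]
STORE_FAST k → k=578. Stack: []
LOAD_FAST_LOAD_FAST c,c → push 34,34. Stack: [34, 34]
BINARY_OP | → 34 | 34 = 34. Stack: [34]
LOAD_FAST x → push -24. Stack: [34, -24]
BINARY_OP ^ → 34 ^ -24 = -54. Stack: [-54]
STORE_FAST u → u=-54. Stack: []
LOAD_FAST k → push 578. Stack: [578]
RETURN_VALUE → return 578.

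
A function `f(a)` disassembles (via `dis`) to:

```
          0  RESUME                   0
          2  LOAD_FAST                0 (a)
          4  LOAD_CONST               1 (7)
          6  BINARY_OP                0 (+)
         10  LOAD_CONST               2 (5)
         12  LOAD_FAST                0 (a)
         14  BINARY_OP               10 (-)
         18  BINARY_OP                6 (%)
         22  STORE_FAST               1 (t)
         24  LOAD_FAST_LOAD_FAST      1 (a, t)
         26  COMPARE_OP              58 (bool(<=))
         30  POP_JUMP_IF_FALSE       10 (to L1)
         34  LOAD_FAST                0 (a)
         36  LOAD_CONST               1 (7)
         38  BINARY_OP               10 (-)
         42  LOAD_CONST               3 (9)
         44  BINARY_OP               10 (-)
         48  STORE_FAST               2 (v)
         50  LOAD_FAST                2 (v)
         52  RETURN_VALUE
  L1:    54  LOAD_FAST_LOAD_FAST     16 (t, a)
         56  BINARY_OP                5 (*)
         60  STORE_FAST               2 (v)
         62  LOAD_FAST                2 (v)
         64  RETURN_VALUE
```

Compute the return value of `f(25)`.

-200

LOAD_FAST a → push 25. Stack: [25]
LOAD_CONST → push 7. Stack: [25, 7]
BINARY_OP + → 25 + 7 = 32. Stack: [32]
LOAD_CONST → push 5. Stack: [32, 5]
LOAD_FAST a → push 25. Stack: [32, 5, 25]
BINARY_OP - → 5 - 25 = -20. Stack: [32, -20]
BINARY_OP % → 32 % -20 = -8. Stack: [-8]
STORE_FAST t → t=-8. Stack: []
LOAD_FAST_LOAD_FAST a,t → push 25,-8. Stack: [25, -8]
COMPARE_OP bool(<=) → 25 vs -8 = False. Stack: [False]
POP_JUMP_IF_FALSE → pop False; jump. Stack: []
LOAD_FAST_LOAD_FAST t,a → push -8,25. Stack: [-8, 25]
BINARY_OP * → -8 * 25 = -200. Stack: [-200]
STORE_FAST v → v=-200. Stack: []
LOAD_FAST v → push -200. Stack: [-200]
RETURN_VALUE → return -200.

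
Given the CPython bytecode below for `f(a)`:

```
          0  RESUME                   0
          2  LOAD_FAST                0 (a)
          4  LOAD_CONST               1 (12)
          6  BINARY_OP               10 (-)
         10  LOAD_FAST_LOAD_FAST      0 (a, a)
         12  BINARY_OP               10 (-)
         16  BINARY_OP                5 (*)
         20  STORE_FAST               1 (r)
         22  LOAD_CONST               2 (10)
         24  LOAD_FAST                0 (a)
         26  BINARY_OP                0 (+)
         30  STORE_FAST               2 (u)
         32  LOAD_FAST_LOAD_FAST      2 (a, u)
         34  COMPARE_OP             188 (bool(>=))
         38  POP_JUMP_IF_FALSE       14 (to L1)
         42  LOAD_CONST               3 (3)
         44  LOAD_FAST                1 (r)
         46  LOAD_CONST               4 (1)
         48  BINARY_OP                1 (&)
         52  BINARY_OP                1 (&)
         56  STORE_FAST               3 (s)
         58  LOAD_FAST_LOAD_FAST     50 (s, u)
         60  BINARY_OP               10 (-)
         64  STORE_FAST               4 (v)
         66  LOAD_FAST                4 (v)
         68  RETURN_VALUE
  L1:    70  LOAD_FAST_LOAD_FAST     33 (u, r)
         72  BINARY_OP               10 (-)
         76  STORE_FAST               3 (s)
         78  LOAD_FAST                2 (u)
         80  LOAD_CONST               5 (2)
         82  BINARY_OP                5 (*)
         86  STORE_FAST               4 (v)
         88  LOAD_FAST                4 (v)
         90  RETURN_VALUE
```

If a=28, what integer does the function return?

76

LOAD_FAST a → push 28. Stack: [28]
LOAD_CONST → push 12. Stack: [28, 12]
BINARY_OP - → 28 - 12 = 16. Stack: [16]
LOAD_FAST_LOAD_FAST a,a → push 28,28. Stack: [16, 28, 28]
BINARY_OP - → 28 - 28 = 0. Stack: [16, 0]
BINARY_OP * → 16 * 0 = 0. Stack: [0]
STORE_FAST r → r=0. Stack: []
LOAD_CONST → push 10. Stack: [10]
LOAD_FAST a → push 28. Stack: [10, 28]
BINARY_OP + → 10 + 28 = 38. Stack: [38]
STORE_FAST u → u=38. Stack: []
LOAD_FAST_LOAD_FAST a,u → push 28,38. Stack: [28, 38]
COMPARE_OP bool(>=) → 28 vs 38 = False. Stack: [False]
POP_JUMP_IF_FALSE → pop False; jump. Stack: []
LOAD_FAST_LOAD_FAST u,r → push 38,0. Stack: [38, 0]
BINARY_OP - → 38 - 0 = 38. Stack: [38]
STORE_FAST s → s=38. Stack: []
LOAD_FAST u → push 38. Stack: [38]
LOAD_CONST → push 2. Stack: [38, 2]
BINARY_OP * → 38 * 2 = 76. Stack: [76]
STORE_FAST v → v=76. Stack: []
LOAD_FAST v → push 76. Stack: [76]
RETURN_VALUE → return 76.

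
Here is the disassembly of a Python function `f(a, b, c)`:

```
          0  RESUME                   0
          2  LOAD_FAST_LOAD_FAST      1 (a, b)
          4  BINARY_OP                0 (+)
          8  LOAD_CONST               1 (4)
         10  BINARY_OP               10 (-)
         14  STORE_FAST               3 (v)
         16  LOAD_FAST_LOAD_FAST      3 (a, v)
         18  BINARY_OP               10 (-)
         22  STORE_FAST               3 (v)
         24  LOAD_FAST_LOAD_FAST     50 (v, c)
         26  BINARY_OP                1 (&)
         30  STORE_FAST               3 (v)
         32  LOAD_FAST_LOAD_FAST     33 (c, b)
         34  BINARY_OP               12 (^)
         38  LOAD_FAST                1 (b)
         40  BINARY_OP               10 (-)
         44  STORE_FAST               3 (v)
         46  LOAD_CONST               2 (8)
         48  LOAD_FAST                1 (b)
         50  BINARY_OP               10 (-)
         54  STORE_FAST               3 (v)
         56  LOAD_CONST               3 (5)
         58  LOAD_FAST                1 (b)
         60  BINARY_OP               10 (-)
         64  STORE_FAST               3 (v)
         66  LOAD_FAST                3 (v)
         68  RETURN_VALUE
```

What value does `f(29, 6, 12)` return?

-1

LOAD_FAST_LOAD_FAST a,b → push 29,6. Stack: [29, 6]
BINARY_OP + → 29 + 6 = 35. Stack: [35]
LOAD_CONST → push 4. Stack: [35, 4]
BINARY_OP - → 35 - 4 = 31. Stack: [31]
STORE_FAST v → v=31. Stack: []
LOAD_FAST_LOAD_FAST a,v → push 29,31. Stack: [29, 31]
BINARY_OP - → 29 - 31 = -2. Stack: [-2]
STORE_FAST v → v=-2. Stack: []
LOAD_FAST_LOAD_FAST v,c → push -2,12. Stack: [-2, 12]
BINARY_OP & → -2 & 12 = 12. Stack: [12]
STORE_FAST v → v=12. Stack: []
LOAD_FAST_LOAD_FAST c,b → push 12,6. Stack: [12, 6]
BINARY_OP ^ → 12 ^ 6 = 10. Stack: [10]
LOAD_FAST b → push 6. Stack: [10, 6]
BINARY_OP - → 10 - 6 = 4. Stack: [4]
STORE_FAST v → v=4. Stack: []
LOAD_CONST → push 8. Stack: [8]
LOAD_FAST b → push 6. Stack: [8, 6]
BINARY_OP - → 8 - 6 = 2. Stack: [2]
STORE_FAST v → v=2. Stack: []
LOAD_CONST → push 5. Stack: [5]
LOAD_FAST b → push 6. Stack: [5, 6]
BINARY_OP - → 5 - 6 = -1. Stack: [-1]
STORE_FAST v → v=-1. Stack: []
LOAD_FAST v → push -1. Stack: [-1]
RETURN_VALUE → return -1.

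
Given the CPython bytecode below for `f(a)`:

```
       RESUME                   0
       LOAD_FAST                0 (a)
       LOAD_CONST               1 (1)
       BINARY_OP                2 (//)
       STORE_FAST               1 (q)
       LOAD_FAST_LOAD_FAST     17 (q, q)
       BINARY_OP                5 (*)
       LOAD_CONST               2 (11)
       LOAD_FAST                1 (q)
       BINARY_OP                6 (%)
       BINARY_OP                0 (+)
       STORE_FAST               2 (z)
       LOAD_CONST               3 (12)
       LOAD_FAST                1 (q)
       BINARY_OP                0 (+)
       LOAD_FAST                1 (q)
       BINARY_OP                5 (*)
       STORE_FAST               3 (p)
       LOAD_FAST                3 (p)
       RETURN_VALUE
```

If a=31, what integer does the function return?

LOAD_FAST a → push 31. Stack: [31]
LOAD_CONST → push 1. Stack: [31, 1]
BINARY_OP // → 31 // 1 = 31. Stack: [31]
STORE_FAST q → q=31. Stack: []
LOAD_FAST_LOAD_FAST q,q → push 31,31. Stack: [31, 31]
BINARY_OP * → 31 * 31 = 961. Stack: [961]
LOAD_CONST → push 11. Stack: [961, 11]
LOAD_FAST q → push 31. Stack: [961, 11, 31]
BINARY_OP % → 11 % 31 = 11. Stack: [961, 11]
BINARY_OP + → 961 + 11 = 972. Stack: [972]
STORE_FAST z → z=972. Stack: []
LOAD_CONST → push 12. Stack: [12]
LOAD_FAST q → push 31. Stack: [12, 31]
BINARY_OP + → 12 + 31 = 43. Stack: [43]
LOAD_FAST q → push 31. Stack: [43, 31]
BINARY_OP * → 43 * 31 = 1333. Stack: [1333]
STORE_FAST p → p=1333. Stack: []
LOAD_FAST p → push 1333. Stack: [1333]
RETURN_VALUE → return 1333.

1333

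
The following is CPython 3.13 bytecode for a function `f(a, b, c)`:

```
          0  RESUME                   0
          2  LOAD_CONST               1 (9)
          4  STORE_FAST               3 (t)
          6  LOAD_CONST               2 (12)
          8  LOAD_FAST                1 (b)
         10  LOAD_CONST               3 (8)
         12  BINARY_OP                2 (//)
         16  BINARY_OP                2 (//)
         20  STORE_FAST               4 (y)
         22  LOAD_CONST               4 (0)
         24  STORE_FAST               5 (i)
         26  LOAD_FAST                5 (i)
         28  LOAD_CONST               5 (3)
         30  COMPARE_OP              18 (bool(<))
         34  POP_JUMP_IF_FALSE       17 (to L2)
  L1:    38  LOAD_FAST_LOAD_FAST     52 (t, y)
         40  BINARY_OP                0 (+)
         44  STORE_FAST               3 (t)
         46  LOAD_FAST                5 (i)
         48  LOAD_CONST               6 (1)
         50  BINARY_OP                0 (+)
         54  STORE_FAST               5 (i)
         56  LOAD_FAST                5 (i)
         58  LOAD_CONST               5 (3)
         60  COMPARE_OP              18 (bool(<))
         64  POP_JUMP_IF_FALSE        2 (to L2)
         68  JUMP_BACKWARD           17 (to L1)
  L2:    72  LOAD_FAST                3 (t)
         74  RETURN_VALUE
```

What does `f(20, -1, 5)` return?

LOAD_CONST → push 9. Stack: [9]
STORE_FAST t → t=9. Stack: []
LOAD_CONST → push 12. Stack: [12]
LOAD_FAST b → push -1. Stack: [12, -1]
LOAD_CONST → push 8. Stack: [12, -1, 8]
BINARY_OP // → -1 // 8 = -1. Stack: [12, -1]
BINARY_OP // → 12 // -1 = -12. Stack: [-12]
STORE_FAST y → y=-12. Stack: []
LOAD_CONST → push 0. Stack: [0]
STORE_FAST i → i=0. Stack: []
LOAD_FAST i → push 0. Stack: [0]
LOAD_CONST → push 3. Stack: [0, 3]
COMPARE_OP bool(<) → 0 vs 3 = True. Stack: [True]
POP_JUMP_IF_FALSE → pop True; no jump. Stack: []
LOAD_FAST_LOAD_FAST t,y → push 9,-12. Stack: [9, -12]
BINARY_OP + → 9 + -12 = -3. Stack: [-3]
STORE_FAST t → t=-3. Stack: []
LOAD_FAST i → push 0. Stack: [0]
LOAD_CONST → push 1. Stack: [0, 1]
BINARY_OP + → 0 + 1 = 1. Stack: [1]
STORE_FAST i → i=1. Stack: []
LOAD_FAST i → push 1. Stack: [1]
LOAD_CONST → push 3. Stack: [1, 3]
COMPARE_OP bool(<) → 1 vs 3 = True. Stack: [True]
POP_JUMP_IF_FALSE → pop True; no jump. Stack: []
LOAD_FAST_LOAD_FAST t,y → push -3,-12. Stack: [-3, -12]
BINARY_OP + → -3 + -12 = -15. Stack: [-15]
STORE_FAST t → t=-15. Stack: []
LOAD_FAST i → push 1. Stack: [1]
LOAD_CONST → push 1. Stack: [1, 1]
BINARY_OP + → 1 + 1 = 2. Stack: [2]
STORE_FAST i → i=2. Stack: []
LOAD_FAST i → push 2. Stack: [2]
LOAD_CONST → push 3. Stack: [2, 3]
COMPARE_OP bool(<) → 2 vs 3 = True. Stack: [True]
POP_JUMP_IF_FALSE → pop True; no jump. Stack: []
LOAD_FAST_LOAD_FAST t,y → push -15,-12. Stack: [-15, -12]
BINARY_OP + → -15 + -12 = -27. Stack: [-27]
STORE_FAST t → t=-27. Stack: []
LOAD_FAST i → push 2. Stack: [2]
LOAD_CONST → push 1. Stack: [2, 1]
BINARY_OP + → 2 + 1 = 3. Stack: [3]
STORE_FAST i → i=3. Stack: []
LOAD_FAST i → push 3. Stack: [3]
LOAD_CONST → push 3. Stack: [3, 3]
COMPARE_OP bool(<) → 3 vs 3 = False. Stack: [False]
POP_JUMP_IF_FALSE → pop False; jump. Stack: []
LOAD_FAST t → push -27. Stack: [-27]
RETURN_VALUE → return -27.

-27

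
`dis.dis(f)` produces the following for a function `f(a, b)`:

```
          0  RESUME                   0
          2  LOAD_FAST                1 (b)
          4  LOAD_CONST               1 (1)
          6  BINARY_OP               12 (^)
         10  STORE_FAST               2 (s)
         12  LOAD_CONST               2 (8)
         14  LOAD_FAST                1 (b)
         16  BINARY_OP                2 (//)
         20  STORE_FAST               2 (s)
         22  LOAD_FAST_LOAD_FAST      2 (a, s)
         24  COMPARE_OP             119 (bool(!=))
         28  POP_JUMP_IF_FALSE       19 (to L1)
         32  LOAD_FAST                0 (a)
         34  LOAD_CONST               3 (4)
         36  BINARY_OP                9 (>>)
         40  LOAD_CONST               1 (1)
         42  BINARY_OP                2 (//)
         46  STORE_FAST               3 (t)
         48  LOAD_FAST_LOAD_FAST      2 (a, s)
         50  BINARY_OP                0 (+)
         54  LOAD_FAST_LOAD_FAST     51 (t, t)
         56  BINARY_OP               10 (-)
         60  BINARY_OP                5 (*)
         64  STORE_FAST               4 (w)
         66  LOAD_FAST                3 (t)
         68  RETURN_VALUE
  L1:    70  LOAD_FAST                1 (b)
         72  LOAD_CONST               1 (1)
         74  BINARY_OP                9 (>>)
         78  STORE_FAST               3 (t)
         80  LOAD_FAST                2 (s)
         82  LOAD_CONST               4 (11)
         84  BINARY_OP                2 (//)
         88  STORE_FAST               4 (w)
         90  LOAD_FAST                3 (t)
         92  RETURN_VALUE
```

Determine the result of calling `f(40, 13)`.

LOAD_FAST b → push 13. Stack: [13]
LOAD_CONST → push 1. Stack: [13, 1]
BINARY_OP ^ → 13 ^ 1 = 12. Stack: [12]
STORE_FAST s → s=12. Stack: []
LOAD_CONST → push 8. Stack: [8]
LOAD_FAST b → push 13. Stack: [8, 13]
BINARY_OP // → 8 // 13 = 0. Stack: [0]
STORE_FAST s → s=0. Stack: []
LOAD_FAST_LOAD_FAST a,s → push 40,0. Stack: [40, 0]
COMPARE_OP bool(!=) → 40 vs 0 = True. Stack: [True]
POP_JUMP_IF_FALSE → pop True; no jump. Stack: []
LOAD_FAST a → push 40. Stack: [40]
LOAD_CONST → push 4. Stack: [40, 4]
BINARY_OP >> → 40 >> 4 = 2. Stack: [2]
LOAD_CONST → push 1. Stack: [2, 1]
BINARY_OP // → 2 // 1 = 2. Stack: [2]
STORE_FAST t → t=2. Stack: []
LOAD_FAST_LOAD_FAST a,s → push 40,0. Stack: [40, 0]
BINARY_OP + → 40 + 0 = 40. Stack: [40]
LOAD_FAST_LOAD_FAST t,t → push 2,2. Stack: [40, 2, 2]
BINARY_OP - → 2 - 2 = 0. Stack: [40, 0]
BINARY_OP * → 40 * 0 = 0. Stack: [0]
STORE_FAST w → w=0. Stack: []
LOAD_FAST t → push 2. Stack: [2]
RETURN_VALUE → return 2.

2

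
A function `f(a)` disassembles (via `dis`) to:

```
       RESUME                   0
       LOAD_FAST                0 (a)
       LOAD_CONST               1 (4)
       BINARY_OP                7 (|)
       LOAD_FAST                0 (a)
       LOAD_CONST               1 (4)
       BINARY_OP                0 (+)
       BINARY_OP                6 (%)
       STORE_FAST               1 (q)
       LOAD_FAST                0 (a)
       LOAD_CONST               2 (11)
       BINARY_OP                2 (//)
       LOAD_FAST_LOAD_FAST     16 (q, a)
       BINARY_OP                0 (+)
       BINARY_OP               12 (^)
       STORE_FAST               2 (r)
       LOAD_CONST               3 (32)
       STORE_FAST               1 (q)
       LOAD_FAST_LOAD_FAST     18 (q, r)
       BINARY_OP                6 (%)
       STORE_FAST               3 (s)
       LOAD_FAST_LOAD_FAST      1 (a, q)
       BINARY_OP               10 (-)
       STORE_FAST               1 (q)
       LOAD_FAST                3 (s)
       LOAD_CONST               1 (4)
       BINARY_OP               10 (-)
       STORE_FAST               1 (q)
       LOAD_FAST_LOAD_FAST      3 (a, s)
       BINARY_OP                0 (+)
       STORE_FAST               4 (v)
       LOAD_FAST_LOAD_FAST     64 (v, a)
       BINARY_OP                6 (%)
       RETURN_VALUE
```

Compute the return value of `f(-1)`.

LOAD_FAST a → push -1. Stack: [-1]
LOAD_CONST → push 4. Stack: [-1, 4]
BINARY_OP | → -1 | 4 = -1. Stack: [-1]
LOAD_FAST a → push -1. Stack: [-1, -1]
LOAD_CONST → push 4. Stack: [-1, -1, 4]
BINARY_OP + → -1 + 4 = 3. Stack: [-1, 3]
BINARY_OP % → -1 % 3 = 2. Stack: [2]
STORE_FAST q → q=2. Stack: []
LOAD_FAST a → push -1. Stack: [-1]
LOAD_CONST → push 11. Stack: [-1, 11]
BINARY_OP // → -1 // 11 = -1. Stack: [-1]
LOAD_FAST_LOAD_FAST q,a → push 2,-1. Stack: [-1, 2, -1]
BINARY_OP + → 2 + -1 = 1. Stack: [-1, 1]
BINARY_OP ^ → -1 ^ 1 = -2. Stack: [-2]
STORE_FAST r → r=-2. Stack: []
LOAD_CONST → push 32. Stack: [32]
STORE_FAST q → q=32. Stack: []
LOAD_FAST_LOAD_FAST q,r → push 32,-2. Stack: [32, -2]
BINARY_OP % → 32 % -2 = 0. Stack: [0]
STORE_FAST s → s=0. Stack: []
LOAD_FAST_LOAD_FAST a,q → push -1,32. Stack: [-1, 32]
BINARY_OP - → -1 - 32 = -33. Stack: [-33]
STORE_FAST q → q=-33. Stack: []
LOAD_FAST s → push 0. Stack: [0]
LOAD_CONST → push 4. Stack: [0, 4]
BINARY_OP - → 0 - 4 = -4. Stack: [-4]
STORE_FAST q → q=-4. Stack: []
LOAD_FAST_LOAD_FAST a,s → push -1,0. Stack: [-1, 0]
BINARY_OP + → -1 + 0 = -1. Stack: [-1]
STORE_FAST v → v=-1. Stack: []
LOAD_FAST_LOAD_FAST v,a → push -1,-1. Stack: [-1, -1]
BINARY_OP % → -1 % -1 = 0. Stack: [0]
RETURN_VALUE → return 0.

0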